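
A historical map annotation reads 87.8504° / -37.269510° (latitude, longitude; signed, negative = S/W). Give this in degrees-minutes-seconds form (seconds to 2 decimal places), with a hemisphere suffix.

87°51′1.44″ N, 37°16′10.24″ W

Latitude: whole degrees 87; 51.02400′ → 51′ and 1.4400″
Longitude is negative → W; |value| = 37.269510
Lon: whole degrees 37; 16.17060′ → 16′ and 10.2360″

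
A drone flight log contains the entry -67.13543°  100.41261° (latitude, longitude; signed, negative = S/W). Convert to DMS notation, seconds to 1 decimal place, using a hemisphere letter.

67°08′7.5″ S, 100°24′45.4″ E

Latitude is negative → S; |value| = 67.135430
Lat: 0.135430 × 60 = 8.12580′ → 8′, remainder × 60 = 7.548″
λ: whole degrees 100; 24.75660′ → 24′ and 45.396″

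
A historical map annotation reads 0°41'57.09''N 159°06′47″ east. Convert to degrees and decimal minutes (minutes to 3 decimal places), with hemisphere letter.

0° 41.952′ N, 159° 6.783′ E

Latitude: seconds/60 = 0.95150; minutes = 41 + 0.95150 = 41.95150
Lon: seconds/60 = 0.78333; minutes = 6 + 0.78333 = 6.78333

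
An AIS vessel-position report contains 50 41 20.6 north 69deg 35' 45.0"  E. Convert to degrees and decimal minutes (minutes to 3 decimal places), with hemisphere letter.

50° 41.343′ N, 69° 35.750′ E

Latitude: seconds/60 = 0.34333; minutes = 41 + 0.34333 = 41.34333
Longitude: seconds/60 = 0.75000; minutes = 35 + 0.75000 = 35.75000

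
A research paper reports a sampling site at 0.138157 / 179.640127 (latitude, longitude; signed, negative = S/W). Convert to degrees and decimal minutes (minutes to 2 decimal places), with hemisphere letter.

0° 8.29′ N, 179° 38.41′ E

Lat: minutes = (0.138157 − 0) × 60 = 8.2894
Lon: fractional part 0.640127 → 38.4076 minutes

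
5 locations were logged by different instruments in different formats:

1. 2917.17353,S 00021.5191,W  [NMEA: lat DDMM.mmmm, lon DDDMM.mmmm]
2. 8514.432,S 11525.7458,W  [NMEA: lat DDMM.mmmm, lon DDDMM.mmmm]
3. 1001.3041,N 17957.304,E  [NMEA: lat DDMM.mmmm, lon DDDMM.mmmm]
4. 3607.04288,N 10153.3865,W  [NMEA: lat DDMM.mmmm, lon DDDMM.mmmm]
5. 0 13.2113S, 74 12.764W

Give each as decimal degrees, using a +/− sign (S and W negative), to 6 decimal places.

Point 1:
  φ: degrees = first 2 digits = 29, minutes = 17.17353; 29 + 17.17353/60 = 29.2862255
  S → negative
  Longitude: degrees = first 3 digits = 0, minutes = 21.5191; 0 + 21.5191/60 = 0.3586517
  hemisphere W, so the sign is −
Point 2:
  Latitude: split at 2 digits → 85° and 14.432′; 85 + 14.432/60 = 85.2405333
  S ⇒ negate
  Longitude: degrees = first 3 digits = 115, minutes = 25.7458; 115 + 25.7458/60 = 115.4290967
  W → negative
Point 3:
  Lat: split at 2 digits → 10° and 1.3041′; 10 + 1.3041/60 = 10.0217350
  N ⇒ keep positive
  λ: degrees = first 3 digits = 179, minutes = 57.304; 179 + 57.304/60 = 179.9550667
  E → positive
Point 4:
  Lat: degrees = first 2 digits = 36, minutes = 7.04288; 36 + 7.04288/60 = 36.1173813
  N ⇒ keep positive
  Lon: degrees = first 3 digits = 101, minutes = 53.3865; 101 + 53.3865/60 = 101.8897750
  W → negative
Point 5:
  Lat: 0 + 13.2113/60 = 0.2201883
  S ⇒ negate
  λ: 74 + 12.764/60 = 74.2127333
  W → negative

1. -29.286226, -0.358652
2. -85.240533, -115.429097
3. 10.021735, 179.955067
4. 36.117381, -101.889775
5. -0.220188, -74.212733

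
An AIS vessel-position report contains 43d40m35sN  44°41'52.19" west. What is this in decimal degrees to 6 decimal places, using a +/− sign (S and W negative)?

φ: 43° + 40/60 + 35/3600 = 43 + 0.666667 + 0.009722 = 43.6763889
N ⇒ keep positive
Lon: 41′ + 52.19″ = 41.86983′; 44 + 41.86983/60 = 44.6978306
hemisphere W, so the sign is −

43.676389, -44.697831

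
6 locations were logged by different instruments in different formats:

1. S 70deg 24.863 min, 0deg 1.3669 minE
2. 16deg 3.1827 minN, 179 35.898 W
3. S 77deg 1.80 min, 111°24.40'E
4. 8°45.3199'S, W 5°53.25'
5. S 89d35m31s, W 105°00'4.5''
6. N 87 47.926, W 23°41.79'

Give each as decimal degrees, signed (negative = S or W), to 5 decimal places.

1. -70.41438, 0.02278
2. 16.05305, -179.59830
3. -77.03000, 111.40667
4. -8.75533, -5.88750
5. -89.59194, -105.00125
6. 87.79877, -23.69650

Point 1:
  φ: 24.863′ = 0.414383°; total 70.414383
  S ⇒ negate
  Lon: 1.3669′ = 0.022782°; total 0.022782
  E → positive
Point 2:
  φ: 16 + 3.1827/60 = 16.053045
  N ⇒ keep positive
  Longitude: 179 + 35.898/60 = 179.598300
  W ⇒ negate
Point 3:
  Lat: 1.8′ = 0.030000°; total 77.030000
  hemisphere S, so the sign is −
  λ: 111 + 24.4/60 = 111.406667
  E → positive
Point 4:
  Latitude: 45.3199′ = 0.755332°; total 8.755332
  S → negative
  Longitude: 53.25′ = 0.887500°; total 5.887500
  hemisphere W, so the sign is −
Point 5:
  Latitude: 89° + 35/60 + 31/3600 = 89 + 0.583333 + 0.008611 = 89.591944
  S → negative
  λ: 105° + 0/60 + 4.5/3600 = 105 + 0.000000 + 0.001250 = 105.001250
  W ⇒ negate
Point 6:
  Lat: 87 + 47.926/60 = 87.798767
  N → positive
  Lon: 23 + 41.79/60 = 23.696500
  hemisphere W, so the sign is −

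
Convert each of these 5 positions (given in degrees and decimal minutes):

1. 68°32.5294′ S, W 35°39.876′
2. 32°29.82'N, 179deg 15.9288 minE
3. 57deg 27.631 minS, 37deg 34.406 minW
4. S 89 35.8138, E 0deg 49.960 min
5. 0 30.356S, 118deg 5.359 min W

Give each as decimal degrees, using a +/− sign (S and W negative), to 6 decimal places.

1. -68.542157, -35.664600
2. 32.497000, 179.265480
3. -57.460517, -37.573433
4. -89.596897, 0.832667
5. -0.505933, -118.089317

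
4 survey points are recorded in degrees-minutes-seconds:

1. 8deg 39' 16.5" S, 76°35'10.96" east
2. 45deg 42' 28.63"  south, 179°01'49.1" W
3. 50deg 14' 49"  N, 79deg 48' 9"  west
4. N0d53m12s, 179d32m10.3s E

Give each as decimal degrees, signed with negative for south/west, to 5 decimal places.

Point 1:
  Latitude: 8 + 39/60 + 16.5/3600 = 8.654583
  hemisphere S, so the sign is −
  λ: 76° + 35/60 + 10.96/3600 = 76 + 0.583333 + 0.003044 = 76.586378
  E → positive
Point 2:
  φ: 45° + 42/60 + 28.63/3600 = 45 + 0.700000 + 0.007953 = 45.707953
  S ⇒ negate
  Longitude: 1′ + 49.1″ = 1.81833′; 179 + 1.81833/60 = 179.030306
  hemisphere W, so the sign is −
Point 3:
  φ: 50° + 14/60 + 49/3600 = 50 + 0.233333 + 0.013611 = 50.246944
  N → positive
  Longitude: 79 + 48/60 + 9/3600 = 79.802500
  W ⇒ negate
Point 4:
  Latitude: 0 + 53/60 + 12/3600 = 0.886667
  N → positive
  Lon: 179° + 32/60 + 10.3/3600 = 179 + 0.533333 + 0.002861 = 179.536194
  E ⇒ keep positive

1. -8.65458, 76.58638
2. -45.70795, -179.03031
3. 50.24694, -79.80250
4. 0.88667, 179.53619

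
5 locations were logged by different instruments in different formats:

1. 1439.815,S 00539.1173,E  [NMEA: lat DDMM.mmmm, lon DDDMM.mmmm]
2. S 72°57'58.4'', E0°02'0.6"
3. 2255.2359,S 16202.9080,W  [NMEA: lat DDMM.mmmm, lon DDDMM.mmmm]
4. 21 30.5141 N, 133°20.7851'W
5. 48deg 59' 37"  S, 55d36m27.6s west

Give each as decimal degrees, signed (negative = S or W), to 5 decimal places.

1. -14.66358, 5.65196
2. -72.96622, 0.03350
3. -22.92060, -162.04847
4. 21.50857, -133.34642
5. -48.99361, -55.60767

Point 1:
  Lat: degrees = first 2 digits = 14, minutes = 39.815; 14 + 39.815/60 = 14.663583
  S → negative
  Lon: degrees = first 3 digits = 5, minutes = 39.1173; 5 + 39.1173/60 = 5.651955
  E ⇒ keep positive
Point 2:
  Latitude: 72 + 57/60 + 58.4/3600 = 72.966222
  S → negative
  Longitude: 0° + 2/60 + 0.6/3600 = 0 + 0.033333 + 0.000167 = 0.033500
  E → positive
Point 3:
  Lat: degrees = first 2 digits = 22, minutes = 55.2359; 22 + 55.2359/60 = 22.920598
  hemisphere S, so the sign is −
  Lon: split at 3 digits → 162° and 2.908′; 162 + 2.908/60 = 162.048467
  W ⇒ negate
Point 4:
  Lat: 21 + 30.5141/60 = 21.508568
  N → positive
  Lon: 133 + 20.7851/60 = 133.346418
  W → negative
Point 5:
  φ: 48 + 59/60 + 37/3600 = 48.993611
  S ⇒ negate
  Longitude: 55 + 36/60 + 27.6/3600 = 55.607667
  W ⇒ negate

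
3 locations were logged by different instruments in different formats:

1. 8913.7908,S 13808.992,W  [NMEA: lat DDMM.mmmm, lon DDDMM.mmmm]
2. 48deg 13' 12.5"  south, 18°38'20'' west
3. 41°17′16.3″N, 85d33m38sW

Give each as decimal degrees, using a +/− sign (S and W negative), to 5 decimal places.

1. -89.22985, -138.14987
2. -48.22014, -18.63889
3. 41.28786, -85.56056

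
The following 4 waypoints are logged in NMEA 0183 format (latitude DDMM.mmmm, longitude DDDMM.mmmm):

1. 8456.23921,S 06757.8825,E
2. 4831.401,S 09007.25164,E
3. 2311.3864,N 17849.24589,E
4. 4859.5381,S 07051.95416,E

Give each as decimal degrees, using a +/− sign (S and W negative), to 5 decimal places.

1. -84.93732, 67.96471
2. -48.52335, 90.12086
3. 23.18977, 178.82076
4. -48.99230, 70.86590

Point 1:
  Latitude: split at 2 digits → 84° and 56.23921′; 84 + 56.23921/60 = 84.937320
  S → negative
  λ: degrees = first 3 digits = 67, minutes = 57.8825; 67 + 57.8825/60 = 67.964708
  E ⇒ keep positive
Point 2:
  Lat: degrees = first 2 digits = 48, minutes = 31.401; 48 + 31.401/60 = 48.523350
  hemisphere S, so the sign is −
  Longitude: split at 3 digits → 090° and 7.25164′; 90 + 7.25164/60 = 90.120861
  E → positive
Point 3:
  φ: split at 2 digits → 23° and 11.3864′; 23 + 11.3864/60 = 23.189773
  N → positive
  Longitude: split at 3 digits → 178° and 49.24589′; 178 + 49.24589/60 = 178.820765
  E → positive
Point 4:
  φ: degrees = first 2 digits = 48, minutes = 59.5381; 48 + 59.5381/60 = 48.992302
  S ⇒ negate
  Longitude: degrees = first 3 digits = 70, minutes = 51.95416; 70 + 51.95416/60 = 70.865903
  E → positive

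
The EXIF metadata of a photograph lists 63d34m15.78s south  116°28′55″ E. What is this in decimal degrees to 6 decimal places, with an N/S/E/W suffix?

63.571050° S, 116.481944° E

Latitude: 63° + 34/60 + 15.78/3600 = 63 + 0.566667 + 0.004383 = 63.5710500
Longitude: 116 + 28/60 + 55/3600 = 116.4819444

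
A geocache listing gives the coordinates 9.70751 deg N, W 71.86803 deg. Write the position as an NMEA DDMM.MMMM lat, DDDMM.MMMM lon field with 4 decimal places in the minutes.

0942.4506,N / 07152.0818,W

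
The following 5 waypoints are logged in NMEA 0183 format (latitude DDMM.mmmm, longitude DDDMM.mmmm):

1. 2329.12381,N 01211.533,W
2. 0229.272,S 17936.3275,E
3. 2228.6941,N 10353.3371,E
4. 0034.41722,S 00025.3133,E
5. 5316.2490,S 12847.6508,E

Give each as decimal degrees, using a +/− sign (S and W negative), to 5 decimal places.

Point 1:
  φ: degrees = first 2 digits = 23, minutes = 29.12381; 23 + 29.12381/60 = 23.485397
  N ⇒ keep positive
  λ: split at 3 digits → 012° and 11.533′; 12 + 11.533/60 = 12.192217
  hemisphere W, so the sign is −
Point 2:
  φ: split at 2 digits → 02° and 29.272′; 2 + 29.272/60 = 2.487867
  S → negative
  Longitude: degrees = first 3 digits = 179, minutes = 36.3275; 179 + 36.3275/60 = 179.605458
  E → positive
Point 3:
  Latitude: degrees = first 2 digits = 22, minutes = 28.6941; 22 + 28.6941/60 = 22.478235
  N ⇒ keep positive
  Longitude: degrees = first 3 digits = 103, minutes = 53.3371; 103 + 53.3371/60 = 103.888952
  E ⇒ keep positive
Point 4:
  Lat: degrees = first 2 digits = 0, minutes = 34.41722; 0 + 34.41722/60 = 0.573620
  hemisphere S, so the sign is −
  Longitude: degrees = first 3 digits = 0, minutes = 25.3133; 0 + 25.3133/60 = 0.421888
  E ⇒ keep positive
Point 5:
  Lat: split at 2 digits → 53° and 16.249′; 53 + 16.249/60 = 53.270817
  S ⇒ negate
  λ: degrees = first 3 digits = 128, minutes = 47.6508; 128 + 47.6508/60 = 128.794180
  E → positive

1. 23.48540, -12.19222
2. -2.48787, 179.60546
3. 22.47824, 103.88895
4. -0.57362, 0.42189
5. -53.27082, 128.79418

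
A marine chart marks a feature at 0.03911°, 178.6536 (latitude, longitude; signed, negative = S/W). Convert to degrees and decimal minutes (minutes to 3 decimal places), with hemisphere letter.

0° 2.347′ N, 178° 39.216′ E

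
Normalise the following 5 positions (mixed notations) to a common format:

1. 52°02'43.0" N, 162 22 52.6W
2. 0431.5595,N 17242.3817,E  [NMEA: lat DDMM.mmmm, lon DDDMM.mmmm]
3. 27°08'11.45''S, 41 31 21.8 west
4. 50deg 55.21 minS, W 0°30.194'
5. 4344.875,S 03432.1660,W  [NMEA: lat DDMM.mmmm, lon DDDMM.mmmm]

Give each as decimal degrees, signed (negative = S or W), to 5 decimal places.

1. 52.04528, -162.38128
2. 4.52599, 172.70636
3. -27.13651, -41.52272
4. -50.92017, -0.50323
5. -43.74792, -34.53610

Point 1:
  Lat: 52 + 2/60 + 43/3600 = 52.045278
  N ⇒ keep positive
  λ: 22′ + 52.6″ = 22.87667′; 162 + 22.87667/60 = 162.381278
  W ⇒ negate
Point 2:
  Lat: split at 2 digits → 04° and 31.5595′; 4 + 31.5595/60 = 4.525992
  N ⇒ keep positive
  Lon: split at 3 digits → 172° and 42.3817′; 172 + 42.3817/60 = 172.706362
  E → positive
Point 3:
  φ: 27° + 8/60 + 11.45/3600 = 27 + 0.133333 + 0.003181 = 27.136514
  S → negative
  λ: 41° + 31/60 + 21.8/3600 = 41 + 0.516667 + 0.006056 = 41.522722
  hemisphere W, so the sign is −
Point 4:
  Latitude: 55.21′ = 0.920167°; total 50.920167
  S → negative
  λ: 0 + 30.194/60 = 0.503233
  W → negative
Point 5:
  Latitude: split at 2 digits → 43° and 44.875′; 43 + 44.875/60 = 43.747917
  S ⇒ negate
  Lon: degrees = first 3 digits = 34, minutes = 32.166; 34 + 32.166/60 = 34.536100
  W ⇒ negate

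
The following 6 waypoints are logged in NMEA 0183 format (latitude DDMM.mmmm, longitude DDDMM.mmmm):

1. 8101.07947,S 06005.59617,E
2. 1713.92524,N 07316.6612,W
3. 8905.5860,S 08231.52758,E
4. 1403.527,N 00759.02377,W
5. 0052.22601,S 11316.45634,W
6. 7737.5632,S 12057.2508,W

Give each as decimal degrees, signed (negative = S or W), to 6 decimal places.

Point 1:
  Latitude: degrees = first 2 digits = 81, minutes = 1.07947; 81 + 1.07947/60 = 81.0179912
  S → negative
  Longitude: split at 3 digits → 060° and 5.59617′; 60 + 5.59617/60 = 60.0932695
  E → positive
Point 2:
  Lat: degrees = first 2 digits = 17, minutes = 13.92524; 17 + 13.92524/60 = 17.2320873
  N → positive
  λ: split at 3 digits → 073° and 16.6612′; 73 + 16.6612/60 = 73.2776867
  W → negative
Point 3:
  φ: degrees = first 2 digits = 89, minutes = 5.586; 89 + 5.586/60 = 89.0931000
  S → negative
  Longitude: split at 3 digits → 082° and 31.52758′; 82 + 31.52758/60 = 82.5254597
  E → positive
Point 4:
  Latitude: degrees = first 2 digits = 14, minutes = 3.527; 14 + 3.527/60 = 14.0587833
  N → positive
  λ: degrees = first 3 digits = 7, minutes = 59.02377; 7 + 59.02377/60 = 7.9837295
  W → negative
Point 5:
  φ: split at 2 digits → 00° and 52.22601′; 0 + 52.22601/60 = 0.8704335
  S ⇒ negate
  λ: degrees = first 3 digits = 113, minutes = 16.45634; 113 + 16.45634/60 = 113.2742723
  W ⇒ negate
Point 6:
  Latitude: degrees = first 2 digits = 77, minutes = 37.5632; 77 + 37.5632/60 = 77.6260533
  S ⇒ negate
  λ: split at 3 digits → 120° and 57.2508′; 120 + 57.2508/60 = 120.9541800
  hemisphere W, so the sign is −

1. -81.017991, 60.093270
2. 17.232087, -73.277687
3. -89.093100, 82.525460
4. 14.058783, -7.983730
5. -0.870434, -113.274272
6. -77.626053, -120.954180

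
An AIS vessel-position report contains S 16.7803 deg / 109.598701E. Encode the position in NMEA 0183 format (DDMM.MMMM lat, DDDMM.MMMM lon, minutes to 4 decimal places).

Lat: minutes = (16.780300 − 16) × 60 = 46.818000
Lon: 109° + 0.598701 × 60 = 109° 35.922060′

1646.8180,S / 10935.9221,E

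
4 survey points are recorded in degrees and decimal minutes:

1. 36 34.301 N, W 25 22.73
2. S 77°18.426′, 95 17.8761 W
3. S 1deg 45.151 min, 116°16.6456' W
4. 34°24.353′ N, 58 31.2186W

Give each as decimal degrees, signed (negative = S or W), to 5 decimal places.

Point 1:
  φ: 36 + 34.301/60 = 36.571683
  N ⇒ keep positive
  λ: 22.73′ = 0.378833°; total 25.378833
  W ⇒ negate
Point 2:
  Latitude: 18.426′ = 0.307100°; total 77.307100
  hemisphere S, so the sign is −
  Lon: 17.8761′ = 0.297935°; total 95.297935
  W → negative
Point 3:
  Lat: 45.151′ = 0.752517°; total 1.752517
  S → negative
  λ: 16.6456′ = 0.277427°; total 116.277427
  W → negative
Point 4:
  φ: 34 + 24.353/60 = 34.405883
  N → positive
  Lon: 31.2186′ = 0.520310°; total 58.520310
  W → negative

1. 36.57168, -25.37883
2. -77.30710, -95.29794
3. -1.75252, -116.27743
4. 34.40588, -58.52031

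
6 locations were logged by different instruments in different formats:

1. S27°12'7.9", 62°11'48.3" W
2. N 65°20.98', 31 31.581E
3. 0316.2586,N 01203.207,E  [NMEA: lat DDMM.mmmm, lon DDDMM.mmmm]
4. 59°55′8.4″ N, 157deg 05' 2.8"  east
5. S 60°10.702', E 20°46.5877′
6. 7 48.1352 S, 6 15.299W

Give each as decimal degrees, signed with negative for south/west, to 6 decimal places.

1. -27.202194, -62.196750
2. 65.349667, 31.526350
3. 3.270977, 12.053450
4. 59.919000, 157.084111
5. -60.178367, 20.776462
6. -7.802253, -6.254983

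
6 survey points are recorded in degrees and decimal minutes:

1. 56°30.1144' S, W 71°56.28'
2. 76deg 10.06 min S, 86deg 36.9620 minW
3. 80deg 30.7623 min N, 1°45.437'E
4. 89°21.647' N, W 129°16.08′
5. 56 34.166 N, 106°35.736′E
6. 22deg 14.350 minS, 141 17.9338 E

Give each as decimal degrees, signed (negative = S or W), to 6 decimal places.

Point 1:
  Lat: 56 + 30.1144/60 = 56.5019067
  hemisphere S, so the sign is −
  λ: 56.28′ = 0.938000°; total 71.9380000
  W ⇒ negate
Point 2:
  φ: 76 + 10.06/60 = 76.1676667
  S → negative
  λ: 86 + 36.962/60 = 86.6160333
  W ⇒ negate
Point 3:
  Lat: 30.7623′ = 0.512705°; total 80.5127050
  N → positive
  Lon: 45.437′ = 0.757283°; total 1.7572833
  E → positive
Point 4:
  φ: 89 + 21.647/60 = 89.3607833
  N ⇒ keep positive
  λ: 16.08′ = 0.268000°; total 129.2680000
  W ⇒ negate
Point 5:
  Lat: 56 + 34.166/60 = 56.5694333
  N ⇒ keep positive
  Longitude: 106 + 35.736/60 = 106.5956000
  E → positive
Point 6:
  Latitude: 14.35′ = 0.239167°; total 22.2391667
  S → negative
  λ: 17.9338′ = 0.298897°; total 141.2988967
  E ⇒ keep positive

1. -56.501907, -71.938000
2. -76.167667, -86.616033
3. 80.512705, 1.757283
4. 89.360783, -129.268000
5. 56.569433, 106.595600
6. -22.239167, 141.298897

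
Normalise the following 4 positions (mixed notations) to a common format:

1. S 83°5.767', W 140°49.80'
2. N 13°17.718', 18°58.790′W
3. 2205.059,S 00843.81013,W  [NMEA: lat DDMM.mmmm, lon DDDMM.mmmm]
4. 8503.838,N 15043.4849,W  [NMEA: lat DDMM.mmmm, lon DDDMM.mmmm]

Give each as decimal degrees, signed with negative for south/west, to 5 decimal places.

Point 1:
  Lat: 5.767′ = 0.096117°; total 83.096117
  S → negative
  Lon: 49.8′ = 0.830000°; total 140.830000
  W ⇒ negate
Point 2:
  Latitude: 17.718′ = 0.295300°; total 13.295300
  N ⇒ keep positive
  Lon: 58.79′ = 0.979833°; total 18.979833
  W ⇒ negate
Point 3:
  Lat: split at 2 digits → 22° and 5.059′; 22 + 5.059/60 = 22.084317
  S → negative
  λ: degrees = first 3 digits = 8, minutes = 43.81013; 8 + 43.81013/60 = 8.730169
  W ⇒ negate
Point 4:
  Lat: split at 2 digits → 85° and 3.838′; 85 + 3.838/60 = 85.063967
  N → positive
  Lon: split at 3 digits → 150° and 43.4849′; 150 + 43.4849/60 = 150.724748
  W ⇒ negate

1. -83.09612, -140.83000
2. 13.29530, -18.97983
3. -22.08432, -8.73017
4. 85.06397, -150.72475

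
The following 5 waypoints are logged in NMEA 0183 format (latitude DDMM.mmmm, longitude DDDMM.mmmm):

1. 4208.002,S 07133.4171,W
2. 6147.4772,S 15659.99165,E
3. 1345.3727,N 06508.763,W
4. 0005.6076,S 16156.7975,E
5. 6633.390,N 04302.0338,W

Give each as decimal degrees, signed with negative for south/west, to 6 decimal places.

Point 1:
  Lat: degrees = first 2 digits = 42, minutes = 8.002; 42 + 8.002/60 = 42.1333667
  hemisphere S, so the sign is −
  λ: split at 3 digits → 071° and 33.4171′; 71 + 33.4171/60 = 71.5569517
  W → negative
Point 2:
  Lat: split at 2 digits → 61° and 47.4772′; 61 + 47.4772/60 = 61.7912867
  S → negative
  Longitude: split at 3 digits → 156° and 59.99165′; 156 + 59.99165/60 = 156.9998608
  E → positive
Point 3:
  Latitude: degrees = first 2 digits = 13, minutes = 45.3727; 13 + 45.3727/60 = 13.7562117
  N → positive
  Longitude: degrees = first 3 digits = 65, minutes = 8.763; 65 + 8.763/60 = 65.1460500
  W → negative
Point 4:
  Lat: split at 2 digits → 00° and 5.6076′; 0 + 5.6076/60 = 0.0934600
  S ⇒ negate
  λ: split at 3 digits → 161° and 56.7975′; 161 + 56.7975/60 = 161.9466250
  E ⇒ keep positive
Point 5:
  Lat: degrees = first 2 digits = 66, minutes = 33.39; 66 + 33.39/60 = 66.5565000
  N → positive
  Longitude: split at 3 digits → 043° and 2.0338′; 43 + 2.0338/60 = 43.0338967
  hemisphere W, so the sign is −

1. -42.133367, -71.556952
2. -61.791287, 156.999861
3. 13.756212, -65.146050
4. -0.093460, 161.946625
5. 66.556500, -43.033897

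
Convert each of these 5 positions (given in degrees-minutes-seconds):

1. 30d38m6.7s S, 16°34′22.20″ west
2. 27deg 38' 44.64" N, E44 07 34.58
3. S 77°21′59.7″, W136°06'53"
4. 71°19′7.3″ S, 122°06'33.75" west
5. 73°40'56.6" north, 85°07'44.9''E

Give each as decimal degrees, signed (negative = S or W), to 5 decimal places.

Point 1:
  Latitude: 30° + 38/60 + 6.7/3600 = 30 + 0.633333 + 0.001861 = 30.635194
  S ⇒ negate
  λ: 16° + 34/60 + 22.2/3600 = 16 + 0.566667 + 0.006167 = 16.572833
  W ⇒ negate
Point 2:
  φ: 27 + 38/60 + 44.64/3600 = 27.645733
  N ⇒ keep positive
  Lon: 44° + 7/60 + 34.58/3600 = 44 + 0.116667 + 0.009606 = 44.126272
  E ⇒ keep positive
Point 3:
  Lat: 77° + 21/60 + 59.7/3600 = 77 + 0.350000 + 0.016583 = 77.366583
  hemisphere S, so the sign is −
  Lon: 6′ + 53″ = 6.88333′; 136 + 6.88333/60 = 136.114722
  W ⇒ negate
Point 4:
  φ: 71° + 19/60 + 7.3/3600 = 71 + 0.316667 + 0.002028 = 71.318694
  hemisphere S, so the sign is −
  λ: 122° + 6/60 + 33.75/3600 = 122 + 0.100000 + 0.009375 = 122.109375
  W ⇒ negate
Point 5:
  Lat: 73° + 40/60 + 56.6/3600 = 73 + 0.666667 + 0.015722 = 73.682389
  N ⇒ keep positive
  Longitude: 7′ + 44.9″ = 7.74833′; 85 + 7.74833/60 = 85.129139
  E ⇒ keep positive

1. -30.63519, -16.57283
2. 27.64573, 44.12627
3. -77.36658, -136.11472
4. -71.31869, -122.10938
5. 73.68239, 85.12914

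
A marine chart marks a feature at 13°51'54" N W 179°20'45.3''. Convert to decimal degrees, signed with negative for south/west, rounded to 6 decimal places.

13.865000, -179.345917

Latitude: 13 + 51/60 + 54/3600 = 13.8650000
N → positive
λ: 179 + 20/60 + 45.3/3600 = 179.3459167
hemisphere W, so the sign is −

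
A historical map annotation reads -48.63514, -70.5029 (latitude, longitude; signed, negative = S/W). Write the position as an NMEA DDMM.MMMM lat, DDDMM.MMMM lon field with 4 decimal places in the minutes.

Latitude is negative → S; |value| = 48.635140
φ: 48° + 0.635140 × 60 = 48° 38.108400′
Longitude is negative → W; |value| = 70.502900
Longitude: minutes = (70.502900 − 70) × 60 = 30.174000

4838.1084,S / 07030.1740,W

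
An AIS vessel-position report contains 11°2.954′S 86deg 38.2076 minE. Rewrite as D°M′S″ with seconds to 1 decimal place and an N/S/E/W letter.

φ: 2.95400′ → 2′ and 0.95400 × 60 = 57.240″
Lon: fractional minutes 0.20760 × 60 = 12.456″

11°02′57.2″ S, 86°38′12.5″ E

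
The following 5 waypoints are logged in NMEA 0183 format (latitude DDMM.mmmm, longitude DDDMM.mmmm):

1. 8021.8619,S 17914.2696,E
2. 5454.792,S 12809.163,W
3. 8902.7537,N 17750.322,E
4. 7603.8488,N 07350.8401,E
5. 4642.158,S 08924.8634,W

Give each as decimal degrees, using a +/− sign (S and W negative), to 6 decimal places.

Point 1:
  φ: degrees = first 2 digits = 80, minutes = 21.8619; 80 + 21.8619/60 = 80.3643650
  S ⇒ negate
  Lon: split at 3 digits → 179° and 14.2696′; 179 + 14.2696/60 = 179.2378267
  E → positive
Point 2:
  Latitude: degrees = first 2 digits = 54, minutes = 54.792; 54 + 54.792/60 = 54.9132000
  hemisphere S, so the sign is −
  Longitude: split at 3 digits → 128° and 9.163′; 128 + 9.163/60 = 128.1527167
  hemisphere W, so the sign is −
Point 3:
  Latitude: degrees = first 2 digits = 89, minutes = 2.7537; 89 + 2.7537/60 = 89.0458950
  N ⇒ keep positive
  Lon: degrees = first 3 digits = 177, minutes = 50.322; 177 + 50.322/60 = 177.8387000
  E → positive
Point 4:
  φ: degrees = first 2 digits = 76, minutes = 3.8488; 76 + 3.8488/60 = 76.0641467
  N ⇒ keep positive
  λ: split at 3 digits → 073° and 50.8401′; 73 + 50.8401/60 = 73.8473350
  E ⇒ keep positive
Point 5:
  Latitude: split at 2 digits → 46° and 42.158′; 46 + 42.158/60 = 46.7026333
  S ⇒ negate
  Lon: split at 3 digits → 089° and 24.8634′; 89 + 24.8634/60 = 89.4143900
  hemisphere W, so the sign is −

1. -80.364365, 179.237827
2. -54.913200, -128.152717
3. 89.045895, 177.838700
4. 76.064147, 73.847335
5. -46.702633, -89.414390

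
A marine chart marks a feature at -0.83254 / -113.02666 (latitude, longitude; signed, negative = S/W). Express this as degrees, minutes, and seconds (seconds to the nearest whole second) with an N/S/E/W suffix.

Latitude is negative → S; |value| = 0.832540
Lat: whole degrees 0; 49.95240′ → 49′ and 57.14″
Longitude is negative → W; |value| = 113.026660
λ: 0.026660° → 1.59960′; 0.59960 × 60 = 35.98″

0°49′57″ S, 113°01′36″ W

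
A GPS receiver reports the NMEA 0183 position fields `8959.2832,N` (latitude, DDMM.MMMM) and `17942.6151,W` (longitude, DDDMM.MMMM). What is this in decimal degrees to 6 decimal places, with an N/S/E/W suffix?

Lat: degrees = first 2 digits = 89, minutes = 59.2832; 89 + 59.2832/60 = 89.9880533
Lon: split at 3 digits → 179° and 42.6151′; 179 + 42.6151/60 = 179.7102517

89.988053° N, 179.710252° W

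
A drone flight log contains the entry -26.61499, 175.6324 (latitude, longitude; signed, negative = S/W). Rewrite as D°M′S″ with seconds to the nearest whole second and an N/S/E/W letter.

26°36′54″ S, 175°37′57″ E

Latitude is negative → S; |value| = 26.614990
φ: whole degrees 26; 36.89940′ → 36′ and 53.96″
λ: whole degrees 175; 37.94400′ → 37′ and 56.64″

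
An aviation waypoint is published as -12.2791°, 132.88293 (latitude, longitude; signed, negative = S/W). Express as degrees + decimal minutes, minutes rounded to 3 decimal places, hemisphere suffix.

12° 16.746′ S, 132° 52.976′ E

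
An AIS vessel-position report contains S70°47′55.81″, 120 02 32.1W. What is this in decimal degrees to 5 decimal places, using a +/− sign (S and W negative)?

-70.79884, -120.04225

Lat: 47′ + 55.81″ = 47.93017′; 70 + 47.93017/60 = 70.798836
S ⇒ negate
Longitude: 120° + 2/60 + 32.1/3600 = 120 + 0.033333 + 0.008917 = 120.042250
W → negative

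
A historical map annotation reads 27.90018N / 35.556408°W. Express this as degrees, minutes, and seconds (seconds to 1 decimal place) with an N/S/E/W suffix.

27°54′0.6″ N, 35°33′23.1″ W

φ: whole degrees 27; 54.01080′ → 54′ and 0.648″
Lon: whole degrees 35; 33.38448′ → 33′ and 23.069″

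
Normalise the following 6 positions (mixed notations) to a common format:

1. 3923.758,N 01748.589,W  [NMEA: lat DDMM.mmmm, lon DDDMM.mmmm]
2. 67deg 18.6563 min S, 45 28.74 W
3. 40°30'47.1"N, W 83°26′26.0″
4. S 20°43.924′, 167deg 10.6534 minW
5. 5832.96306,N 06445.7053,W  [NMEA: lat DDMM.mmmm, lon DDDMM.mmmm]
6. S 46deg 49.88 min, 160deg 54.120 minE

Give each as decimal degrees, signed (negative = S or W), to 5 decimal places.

1. 39.39597, -17.80982
2. -67.31094, -45.47900
3. 40.51308, -83.44056
4. -20.73207, -167.17756
5. 58.54938, -64.76176
6. -46.83133, 160.90200

Point 1:
  φ: split at 2 digits → 39° and 23.758′; 39 + 23.758/60 = 39.395967
  N ⇒ keep positive
  λ: split at 3 digits → 017° and 48.589′; 17 + 48.589/60 = 17.809817
  W → negative
Point 2:
  Lat: 18.6563′ = 0.310938°; total 67.310938
  S → negative
  Lon: 45 + 28.74/60 = 45.479000
  W → negative
Point 3:
  φ: 40 + 30/60 + 47.1/3600 = 40.513083
  N ⇒ keep positive
  λ: 83 + 26/60 + 26/3600 = 83.440556
  W → negative
Point 4:
  φ: 43.924′ = 0.732067°; total 20.732067
  S ⇒ negate
  Longitude: 10.6534′ = 0.177557°; total 167.177557
  W → negative
Point 5:
  Lat: split at 2 digits → 58° and 32.96306′; 58 + 32.96306/60 = 58.549384
  N → positive
  Longitude: degrees = first 3 digits = 64, minutes = 45.7053; 64 + 45.7053/60 = 64.761755
  W → negative
Point 6:
  Lat: 49.88′ = 0.831333°; total 46.831333
  hemisphere S, so the sign is −
  λ: 160 + 54.12/60 = 160.902000
  E ⇒ keep positive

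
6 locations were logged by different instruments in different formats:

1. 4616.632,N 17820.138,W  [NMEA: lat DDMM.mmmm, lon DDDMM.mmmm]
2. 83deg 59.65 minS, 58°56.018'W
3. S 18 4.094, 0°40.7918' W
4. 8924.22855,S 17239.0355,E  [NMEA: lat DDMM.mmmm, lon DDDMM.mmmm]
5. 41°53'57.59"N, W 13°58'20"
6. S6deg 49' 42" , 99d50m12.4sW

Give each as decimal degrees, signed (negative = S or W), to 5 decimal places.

1. 46.27720, -178.33563
2. -83.99417, -58.93363
3. -18.06823, -0.67986
4. -89.40381, 172.65059
5. 41.89933, -13.97222
6. -6.82833, -99.83678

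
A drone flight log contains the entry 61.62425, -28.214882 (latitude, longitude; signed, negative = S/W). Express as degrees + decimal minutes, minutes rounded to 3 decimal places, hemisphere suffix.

φ: fractional part 0.624250 → 37.45500 minutes
Longitude is negative → W; |value| = 28.214882
Longitude: fractional part 0.214882 → 12.89292 minutes

61° 37.455′ N, 28° 12.893′ W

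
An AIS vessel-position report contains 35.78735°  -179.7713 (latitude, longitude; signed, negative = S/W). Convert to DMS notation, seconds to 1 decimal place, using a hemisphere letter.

35°47′14.5″ N, 179°46′16.7″ W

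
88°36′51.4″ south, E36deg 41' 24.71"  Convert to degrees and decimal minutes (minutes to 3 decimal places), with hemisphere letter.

88° 36.857′ S, 36° 41.412′ E

Latitude: 36 + 51.4/60 = 36.85667′
Lon: 41 + 24.71/60 = 41.41183′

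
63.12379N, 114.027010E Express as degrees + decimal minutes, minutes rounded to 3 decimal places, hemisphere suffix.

φ: fractional part 0.123790 → 7.42740 minutes
λ: 114° + 0.027010 × 60 = 114° 1.62060′

63° 7.427′ N, 114° 1.621′ E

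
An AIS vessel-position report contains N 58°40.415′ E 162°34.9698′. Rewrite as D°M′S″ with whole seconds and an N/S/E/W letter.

Latitude: 40.41500′ → 40′ and 0.41500 × 60 = 24.90″
λ: fractional minutes 0.96980 × 60 = 58.19″

58°40′25″ N, 162°34′58″ E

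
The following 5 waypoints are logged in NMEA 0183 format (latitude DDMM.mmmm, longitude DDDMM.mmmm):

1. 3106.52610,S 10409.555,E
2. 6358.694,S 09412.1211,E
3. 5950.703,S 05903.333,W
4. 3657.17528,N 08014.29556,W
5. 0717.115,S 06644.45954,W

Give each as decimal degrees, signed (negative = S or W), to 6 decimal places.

1. -31.108768, 104.159250
2. -63.978233, 94.202018
3. -59.845050, -59.055550
4. 36.952921, -80.238259
5. -7.285250, -66.740992

Point 1:
  Lat: split at 2 digits → 31° and 6.5261′; 31 + 6.5261/60 = 31.1087683
  S ⇒ negate
  Lon: degrees = first 3 digits = 104, minutes = 9.555; 104 + 9.555/60 = 104.1592500
  E ⇒ keep positive
Point 2:
  Lat: split at 2 digits → 63° and 58.694′; 63 + 58.694/60 = 63.9782333
  hemisphere S, so the sign is −
  Longitude: split at 3 digits → 094° and 12.1211′; 94 + 12.1211/60 = 94.2020183
  E ⇒ keep positive
Point 3:
  φ: split at 2 digits → 59° and 50.703′; 59 + 50.703/60 = 59.8450500
  S ⇒ negate
  λ: split at 3 digits → 059° and 3.333′; 59 + 3.333/60 = 59.0555500
  hemisphere W, so the sign is −
Point 4:
  φ: degrees = first 2 digits = 36, minutes = 57.17528; 36 + 57.17528/60 = 36.9529213
  N → positive
  Lon: split at 3 digits → 080° and 14.29556′; 80 + 14.29556/60 = 80.2382593
  hemisphere W, so the sign is −
Point 5:
  Lat: split at 2 digits → 07° and 17.115′; 7 + 17.115/60 = 7.2852500
  S ⇒ negate
  Longitude: split at 3 digits → 066° and 44.45954′; 66 + 44.45954/60 = 66.7409923
  hemisphere W, so the sign is −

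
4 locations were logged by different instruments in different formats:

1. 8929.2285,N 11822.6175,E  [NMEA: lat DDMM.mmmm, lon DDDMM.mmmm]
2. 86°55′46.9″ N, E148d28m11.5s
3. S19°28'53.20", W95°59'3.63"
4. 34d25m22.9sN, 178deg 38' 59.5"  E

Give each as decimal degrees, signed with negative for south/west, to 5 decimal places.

Point 1:
  φ: degrees = first 2 digits = 89, minutes = 29.2285; 89 + 29.2285/60 = 89.487142
  N → positive
  Lon: split at 3 digits → 118° and 22.6175′; 118 + 22.6175/60 = 118.376958
  E → positive
Point 2:
  Lat: 86° + 55/60 + 46.9/3600 = 86 + 0.916667 + 0.013028 = 86.929694
  N → positive
  λ: 148 + 28/60 + 11.5/3600 = 148.469861
  E ⇒ keep positive
Point 3:
  Latitude: 28′ + 53.2″ = 28.88667′; 19 + 28.88667/60 = 19.481444
  hemisphere S, so the sign is −
  Lon: 95 + 59/60 + 3.63/3600 = 95.984342
  W → negative
Point 4:
  Lat: 25′ + 22.9″ = 25.38167′; 34 + 25.38167/60 = 34.423028
  N → positive
  λ: 178° + 38/60 + 59.5/3600 = 178 + 0.633333 + 0.016528 = 178.649861
  E → positive

1. 89.48714, 118.37696
2. 86.92969, 148.46986
3. -19.48144, -95.98434
4. 34.42303, 178.64986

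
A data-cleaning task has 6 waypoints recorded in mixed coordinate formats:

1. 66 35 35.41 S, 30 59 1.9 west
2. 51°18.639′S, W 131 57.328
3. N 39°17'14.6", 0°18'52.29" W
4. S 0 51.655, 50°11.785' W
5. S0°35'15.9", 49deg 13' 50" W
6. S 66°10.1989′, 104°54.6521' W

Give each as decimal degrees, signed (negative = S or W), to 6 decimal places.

Point 1:
  Lat: 66° + 35/60 + 35.41/3600 = 66 + 0.583333 + 0.009836 = 66.5931694
  hemisphere S, so the sign is −
  Longitude: 59′ + 1.9″ = 59.03167′; 30 + 59.03167/60 = 30.9838611
  W ⇒ negate
Point 2:
  Lat: 18.639′ = 0.310650°; total 51.3106500
  S ⇒ negate
  λ: 131 + 57.328/60 = 131.9554667
  W → negative
Point 3:
  Lat: 39 + 17/60 + 14.6/3600 = 39.2873889
  N → positive
  Longitude: 0 + 18/60 + 52.29/3600 = 0.3145250
  W → negative
Point 4:
  φ: 51.655′ = 0.860917°; total 0.8609167
  S → negative
  Lon: 50 + 11.785/60 = 50.1964167
  hemisphere W, so the sign is −
Point 5:
  Latitude: 35′ + 15.9″ = 35.26500′; 0 + 35.26500/60 = 0.5877500
  S ⇒ negate
  Lon: 49° + 13/60 + 50/3600 = 49 + 0.216667 + 0.013889 = 49.2305556
  W → negative
Point 6:
  Lat: 10.1989′ = 0.169982°; total 66.1699817
  hemisphere S, so the sign is −
  Longitude: 54.6521′ = 0.910868°; total 104.9108683
  hemisphere W, so the sign is −

1. -66.593169, -30.983861
2. -51.310650, -131.955467
3. 39.287389, -0.314525
4. -0.860917, -50.196417
5. -0.587750, -49.230556
6. -66.169982, -104.910868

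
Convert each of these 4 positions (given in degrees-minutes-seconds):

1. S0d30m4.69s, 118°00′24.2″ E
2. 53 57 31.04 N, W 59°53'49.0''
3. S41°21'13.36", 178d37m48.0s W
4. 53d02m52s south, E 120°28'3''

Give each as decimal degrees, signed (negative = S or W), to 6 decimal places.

Point 1:
  Lat: 30′ + 4.69″ = 30.07817′; 0 + 30.07817/60 = 0.5013028
  S ⇒ negate
  λ: 118 + 0/60 + 24.2/3600 = 118.0067222
  E → positive
Point 2:
  Lat: 57′ + 31.04″ = 57.51733′; 53 + 57.51733/60 = 53.9586222
  N → positive
  λ: 53′ + 49″ = 53.81667′; 59 + 53.81667/60 = 59.8969444
  W ⇒ negate
Point 3:
  Latitude: 21′ + 13.36″ = 21.22267′; 41 + 21.22267/60 = 41.3537111
  hemisphere S, so the sign is −
  Lon: 178° + 37/60 + 48/3600 = 178 + 0.616667 + 0.013333 = 178.6300000
  hemisphere W, so the sign is −
Point 4:
  Lat: 53° + 2/60 + 52/3600 = 53 + 0.033333 + 0.014444 = 53.0477778
  S → negative
  Lon: 28′ + 3″ = 28.05000′; 120 + 28.05000/60 = 120.4675000
  E ⇒ keep positive

1. -0.501303, 118.006722
2. 53.958622, -59.896944
3. -41.353711, -178.630000
4. -53.047778, 120.467500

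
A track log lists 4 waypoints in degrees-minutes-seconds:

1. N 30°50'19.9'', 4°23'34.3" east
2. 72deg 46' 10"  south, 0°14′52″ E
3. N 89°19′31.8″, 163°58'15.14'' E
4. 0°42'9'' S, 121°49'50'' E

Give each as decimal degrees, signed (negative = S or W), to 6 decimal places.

1. 30.838861, 4.392861
2. -72.769444, 0.247778
3. 89.325500, 163.970872
4. -0.702500, 121.830556

Point 1:
  Lat: 30 + 50/60 + 19.9/3600 = 30.8388611
  N ⇒ keep positive
  Longitude: 4° + 23/60 + 34.3/3600 = 4 + 0.383333 + 0.009528 = 4.3928611
  E ⇒ keep positive
Point 2:
  Lat: 72° + 46/60 + 10/3600 = 72 + 0.766667 + 0.002778 = 72.7694444
  S → negative
  Longitude: 0° + 14/60 + 52/3600 = 0 + 0.233333 + 0.014444 = 0.2477778
  E → positive
Point 3:
  Latitude: 19′ + 31.8″ = 19.53000′; 89 + 19.53000/60 = 89.3255000
  N ⇒ keep positive
  Longitude: 58′ + 15.14″ = 58.25233′; 163 + 58.25233/60 = 163.9708722
  E → positive
Point 4:
  φ: 42′ + 9″ = 42.15000′; 0 + 42.15000/60 = 0.7025000
  S → negative
  Longitude: 49′ + 50″ = 49.83333′; 121 + 49.83333/60 = 121.8305556
  E → positive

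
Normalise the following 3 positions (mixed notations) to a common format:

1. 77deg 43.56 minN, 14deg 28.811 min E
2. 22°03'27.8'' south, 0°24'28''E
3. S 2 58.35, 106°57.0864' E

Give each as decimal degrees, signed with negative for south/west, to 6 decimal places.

1. 77.726000, 14.480183
2. -22.057722, 0.407778
3. -2.972500, 106.951440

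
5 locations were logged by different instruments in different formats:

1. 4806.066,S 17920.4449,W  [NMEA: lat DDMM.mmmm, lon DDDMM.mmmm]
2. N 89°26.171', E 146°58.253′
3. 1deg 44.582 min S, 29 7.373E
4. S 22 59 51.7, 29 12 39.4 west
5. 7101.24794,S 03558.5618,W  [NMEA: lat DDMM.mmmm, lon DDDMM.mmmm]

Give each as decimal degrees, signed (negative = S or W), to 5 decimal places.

Point 1:
  Latitude: degrees = first 2 digits = 48, minutes = 6.066; 48 + 6.066/60 = 48.101100
  S → negative
  Lon: degrees = first 3 digits = 179, minutes = 20.4449; 179 + 20.4449/60 = 179.340748
  W → negative
Point 2:
  Latitude: 89 + 26.171/60 = 89.436183
  N ⇒ keep positive
  λ: 146 + 58.253/60 = 146.970883
  E → positive
Point 3:
  φ: 1 + 44.582/60 = 1.743033
  S → negative
  Longitude: 29 + 7.373/60 = 29.122883
  E ⇒ keep positive
Point 4:
  φ: 22° + 59/60 + 51.7/3600 = 22 + 0.983333 + 0.014361 = 22.997694
  S ⇒ negate
  Longitude: 29 + 12/60 + 39.4/3600 = 29.210944
  W → negative
Point 5:
  φ: split at 2 digits → 71° and 1.24794′; 71 + 1.24794/60 = 71.020799
  S ⇒ negate
  Longitude: degrees = first 3 digits = 35, minutes = 58.5618; 35 + 58.5618/60 = 35.976030
  W ⇒ negate

1. -48.10110, -179.34075
2. 89.43618, 146.97088
3. -1.74303, 29.12288
4. -22.99769, -29.21094
5. -71.02080, -35.97603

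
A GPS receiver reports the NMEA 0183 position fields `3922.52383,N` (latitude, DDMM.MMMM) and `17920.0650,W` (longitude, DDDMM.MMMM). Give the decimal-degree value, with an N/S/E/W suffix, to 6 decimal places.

Latitude: split at 2 digits → 39° and 22.52383′; 39 + 22.52383/60 = 39.3753972
Lon: split at 3 digits → 179° and 20.065′; 179 + 20.065/60 = 179.3344167

39.375397° N, 179.334417° W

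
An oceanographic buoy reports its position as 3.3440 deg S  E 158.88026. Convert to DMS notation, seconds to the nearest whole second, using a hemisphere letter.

Lat: whole degrees 3; 20.64000′ → 20′ and 38.40″
Lon: 0.880260 × 60 = 52.81560′ → 52′, remainder × 60 = 48.94″

3°20′38″ S, 158°52′49″ E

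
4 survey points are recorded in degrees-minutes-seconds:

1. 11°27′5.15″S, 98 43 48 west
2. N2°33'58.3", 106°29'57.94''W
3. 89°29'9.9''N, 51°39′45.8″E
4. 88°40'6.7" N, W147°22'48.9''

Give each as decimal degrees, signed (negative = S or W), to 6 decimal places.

1. -11.451431, -98.730000
2. 2.566194, -106.499428
3. 89.486083, 51.662722
4. 88.668528, -147.380250

Point 1:
  φ: 11 + 27/60 + 5.15/3600 = 11.4514306
  hemisphere S, so the sign is −
  Lon: 98 + 43/60 + 48/3600 = 98.7300000
  W → negative
Point 2:
  Latitude: 33′ + 58.3″ = 33.97167′; 2 + 33.97167/60 = 2.5661944
  N ⇒ keep positive
  Longitude: 29′ + 57.94″ = 29.96567′; 106 + 29.96567/60 = 106.4994278
  hemisphere W, so the sign is −
Point 3:
  Lat: 89 + 29/60 + 9.9/3600 = 89.4860833
  N ⇒ keep positive
  Lon: 51 + 39/60 + 45.8/3600 = 51.6627222
  E → positive
Point 4:
  φ: 40′ + 6.7″ = 40.11167′; 88 + 40.11167/60 = 88.6685278
  N → positive
  λ: 22′ + 48.9″ = 22.81500′; 147 + 22.81500/60 = 147.3802500
  hemisphere W, so the sign is −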